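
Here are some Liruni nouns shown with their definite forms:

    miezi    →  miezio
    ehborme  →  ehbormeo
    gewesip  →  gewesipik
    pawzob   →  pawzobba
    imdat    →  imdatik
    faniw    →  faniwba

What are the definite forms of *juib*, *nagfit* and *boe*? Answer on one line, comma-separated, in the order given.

The pattern is voicing of the final sound: -ik when the stem ends in a voiceless consonant (*gewesip*, *imdat*); -ba when the stem ends in a voiced consonant (*pawzob*, *faniw*); -o when the stem ends in a vowel (*miezi*, *ehborme*).
*juib*: final sound = /b/, a voiced consonant → -ba → *juibba*.
*nagfit* — final sound /t/ (a voiceless consonant) → -ik → *nagfitik*.
*boe* — final sound /e/ (a vowel) → -o → *boeo*.

juibba, nagfitik, boeo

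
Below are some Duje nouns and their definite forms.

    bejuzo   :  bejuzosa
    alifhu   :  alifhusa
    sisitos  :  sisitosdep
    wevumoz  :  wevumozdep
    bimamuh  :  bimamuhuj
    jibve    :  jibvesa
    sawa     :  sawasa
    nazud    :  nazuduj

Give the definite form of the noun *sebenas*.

Looking at the final sound of each stem: -dep when the stem ends in a sibilant (*sisitos*, *wevumoz*); -uj when the stem ends in a non-sibilant consonant (*bimamuh*, *nazud*); -sa when the stem ends in a vowel (*bejuzo*, *alifhu*, *jibve*, *sawa*).
*sebenas*: final sound = /s/, a sibilant → -dep → *sebenasdep*.

sebenasdep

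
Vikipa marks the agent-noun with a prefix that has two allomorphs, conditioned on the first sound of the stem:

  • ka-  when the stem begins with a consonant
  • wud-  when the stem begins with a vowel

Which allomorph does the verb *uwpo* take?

The first sound of *uwpo* is /u/, which is a vowel, so the prefix is wud-.

wud-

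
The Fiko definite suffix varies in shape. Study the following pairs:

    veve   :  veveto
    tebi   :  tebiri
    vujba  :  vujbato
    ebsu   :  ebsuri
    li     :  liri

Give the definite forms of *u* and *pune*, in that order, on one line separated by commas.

The pattern is height harmony: -ri when the last vowel of the stem is a high vowel (*tebi*, *ebsu*, *li*); -to when the last vowel of the stem is a non-high vowel (*veve*, *vujba*).
*u*: last vowel = /u/, a high vowel → -ri → *uri*.
*pune* — last vowel /e/ (a non-high vowel) → -to → *puneto*.

uri, puneto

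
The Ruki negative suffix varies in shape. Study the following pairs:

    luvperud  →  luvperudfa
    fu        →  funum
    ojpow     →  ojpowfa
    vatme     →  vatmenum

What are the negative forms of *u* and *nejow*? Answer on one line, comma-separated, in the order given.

unum, nejowfa

The suffix is conditioned by the final sound: -fa when the stem ends in a consonant (*luvperud*, *ojpow*); -num when the stem ends in a vowel (*fu*, *vatme*).
Since the final sound of *u* is /u/ (a vowel), it takes -num, giving *unum*.
*nejow*: final sound = /w/, a consonant → -fa → *nejowfa*.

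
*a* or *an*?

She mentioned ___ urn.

The indefinite article is chosen by the initial *sound* of the following word, not its spelling.
*urn* begins with the sound /ɜr/ (u pronounced /ɜr/) — a vowel sound.
So the article is *an*: She mentioned an urn.

an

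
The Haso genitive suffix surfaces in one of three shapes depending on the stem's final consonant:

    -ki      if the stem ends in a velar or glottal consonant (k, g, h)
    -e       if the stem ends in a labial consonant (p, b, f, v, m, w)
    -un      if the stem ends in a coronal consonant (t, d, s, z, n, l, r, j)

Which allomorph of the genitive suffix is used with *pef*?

-e

The final consonant of *pef* is /f/, which is labial, so the suffix is -e.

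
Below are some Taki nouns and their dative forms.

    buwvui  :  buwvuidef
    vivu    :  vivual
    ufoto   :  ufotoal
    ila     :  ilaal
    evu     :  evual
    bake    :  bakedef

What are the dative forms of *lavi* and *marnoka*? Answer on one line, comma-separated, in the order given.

The pattern is front/back vowel harmony: -def when the last vowel of the stem is a front vowel (*buwvui*, *bake*); -al when the last vowel of the stem is a back vowel (*vivu*, *ufoto*, *ila*, *evu*).
*lavi*: last vowel = /i/, a front vowel → -def → *lavidef*.
*marnoka* — last vowel /a/ (a back vowel) → -al → *marnokaal*.

lavidef, marnokaal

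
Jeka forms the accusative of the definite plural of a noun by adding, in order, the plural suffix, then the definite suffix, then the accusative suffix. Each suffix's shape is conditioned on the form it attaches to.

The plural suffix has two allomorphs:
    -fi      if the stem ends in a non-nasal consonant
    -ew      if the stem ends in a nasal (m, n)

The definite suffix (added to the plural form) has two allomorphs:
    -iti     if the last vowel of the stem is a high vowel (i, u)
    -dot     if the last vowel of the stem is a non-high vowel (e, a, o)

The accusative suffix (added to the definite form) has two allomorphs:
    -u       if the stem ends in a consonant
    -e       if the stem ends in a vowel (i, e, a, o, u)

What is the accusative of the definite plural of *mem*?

memewdotu

The final consonant of *mem* is /m/, which is a nasal, so the plural suffix is -ew, giving *memew*.
The plural form *memew*: last vowel = /e/, a non-high vowel → -dot → *memewdot*.
Since the final sound of the definite form *memewdot* is /t/ (a consonant), it takes -u, giving *memewdotu*.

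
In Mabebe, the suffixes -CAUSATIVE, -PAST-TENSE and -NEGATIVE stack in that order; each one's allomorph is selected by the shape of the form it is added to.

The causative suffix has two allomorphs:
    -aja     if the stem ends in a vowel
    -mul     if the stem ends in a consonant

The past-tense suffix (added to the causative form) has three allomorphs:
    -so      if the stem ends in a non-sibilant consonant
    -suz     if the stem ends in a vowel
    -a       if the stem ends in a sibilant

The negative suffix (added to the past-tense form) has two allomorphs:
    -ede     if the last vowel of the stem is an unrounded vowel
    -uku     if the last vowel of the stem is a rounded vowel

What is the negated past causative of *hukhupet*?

hukhupetmulsouku

*hukhupet* — final sound /t/ (a consonant) → -mul → *hukhupetmul*.
The final sound of the causative form *hukhupetmul* is /l/, which is a non-sibilant consonant, so the past-tense suffix is -so, giving *hukhupetmulso*.
The past-tense form *hukhupetmulso* — last vowel /o/ (a rounded vowel) → -uku → *hukhupetmulsouku*.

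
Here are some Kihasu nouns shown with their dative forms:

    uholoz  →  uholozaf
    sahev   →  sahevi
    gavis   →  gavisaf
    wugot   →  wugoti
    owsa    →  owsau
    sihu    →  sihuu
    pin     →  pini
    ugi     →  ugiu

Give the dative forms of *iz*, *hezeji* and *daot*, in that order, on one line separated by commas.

izaf, hezejiu, daoti

The alternation tracks the final sound of the stem — -af when the stem ends in a sibilant (*uholoz*, *gavis*); -i when the stem ends in a non-sibilant consonant (*sahev*, *wugot*, *pin*); -u when the stem ends in a vowel (*owsa*, *sihu*, *ugi*).
The final sound of *iz* is /z/, which is a sibilant, so the suffix is -af, giving *izaf*.
Since the final sound of *hezeji* is /i/ (a vowel), it takes -u, giving *hezejiu*.
*daot*: final sound = /t/, a non-sibilant consonant → -i → *daoti*.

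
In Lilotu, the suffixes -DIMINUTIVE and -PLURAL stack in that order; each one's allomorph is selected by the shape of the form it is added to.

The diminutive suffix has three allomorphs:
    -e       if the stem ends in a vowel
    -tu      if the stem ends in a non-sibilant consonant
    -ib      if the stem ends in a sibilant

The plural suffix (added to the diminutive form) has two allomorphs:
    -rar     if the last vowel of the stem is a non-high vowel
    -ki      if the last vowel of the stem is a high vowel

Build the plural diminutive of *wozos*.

*wozos*: final sound = /s/, a sibilant → -ib → *wozosib*.
The diminutive form *wozosib*: last vowel = /i/, a high vowel → -ki → *wozosibki*.

wozosibki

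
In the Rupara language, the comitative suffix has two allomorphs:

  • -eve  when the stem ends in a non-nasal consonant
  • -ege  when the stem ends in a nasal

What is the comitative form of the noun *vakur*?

vakureve

*vakur*: final consonant = /r/, non-nasal → -eve → *vakureve*.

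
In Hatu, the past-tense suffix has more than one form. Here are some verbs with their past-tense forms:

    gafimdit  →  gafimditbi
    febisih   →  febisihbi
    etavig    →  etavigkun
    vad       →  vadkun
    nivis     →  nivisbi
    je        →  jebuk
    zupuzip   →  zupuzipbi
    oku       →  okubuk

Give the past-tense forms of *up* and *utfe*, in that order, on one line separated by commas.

The pattern is voicing of the final sound: -bi when the stem ends in a voiceless consonant (*gafimdit*, *febisih*, *nivis*, *zupuzip*); -kun when the stem ends in a voiced consonant (*etavig*, *vad*); -buk when the stem ends in a vowel (*je*, *oku*).
Since the final sound of *up* is /p/ (a voiceless consonant), it takes -bi, giving *upbi*.
The final sound of *utfe* is /e/, which is a vowel, so the suffix is -buk, giving *utfebuk*.

upbi, utfebuk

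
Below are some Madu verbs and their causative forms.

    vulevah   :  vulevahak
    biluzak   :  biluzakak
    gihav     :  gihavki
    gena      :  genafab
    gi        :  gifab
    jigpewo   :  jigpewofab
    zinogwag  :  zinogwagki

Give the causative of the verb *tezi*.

tezifab

The pattern is voicing of the final sound: -ak when the stem ends in a voiceless consonant (*vulevah*, *biluzak*); -ki when the stem ends in a voiced consonant (*gihav*, *zinogwag*); -fab when the stem ends in a vowel (*gena*, *gi*, *jigpewo*).
Since the final sound of *tezi* is /i/ (a vowel), it takes -fab, giving *tezifab*.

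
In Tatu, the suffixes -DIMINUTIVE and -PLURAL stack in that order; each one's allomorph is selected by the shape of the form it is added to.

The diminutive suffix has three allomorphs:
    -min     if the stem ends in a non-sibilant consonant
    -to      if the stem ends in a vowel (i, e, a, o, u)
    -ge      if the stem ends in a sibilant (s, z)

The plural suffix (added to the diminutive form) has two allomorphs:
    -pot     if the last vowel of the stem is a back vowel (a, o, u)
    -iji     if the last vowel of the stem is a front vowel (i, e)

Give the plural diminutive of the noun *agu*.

*agu* — final sound /u/ (a vowel) → -to → *aguto*.
The diminutive form *aguto*: last vowel = /o/, a back vowel → -pot → *agutopot*.

agutopot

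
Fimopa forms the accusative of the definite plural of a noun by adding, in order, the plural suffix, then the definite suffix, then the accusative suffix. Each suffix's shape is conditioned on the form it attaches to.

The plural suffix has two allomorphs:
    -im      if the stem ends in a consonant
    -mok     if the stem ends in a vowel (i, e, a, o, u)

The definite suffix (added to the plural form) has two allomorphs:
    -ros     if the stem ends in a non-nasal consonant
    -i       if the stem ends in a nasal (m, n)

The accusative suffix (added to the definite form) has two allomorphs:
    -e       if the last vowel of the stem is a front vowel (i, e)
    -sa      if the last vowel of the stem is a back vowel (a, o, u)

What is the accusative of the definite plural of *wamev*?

*wamev* — final sound /v/ (a consonant) → -im → *wamevim*.
The plural form *wamevim* — final consonant /m/ (a nasal) → -i → *wamevimi*.
Since the last vowel of the definite form *wamevimi* is /i/ (a front vowel), it takes -e, giving *wamevimie*.

wamevimie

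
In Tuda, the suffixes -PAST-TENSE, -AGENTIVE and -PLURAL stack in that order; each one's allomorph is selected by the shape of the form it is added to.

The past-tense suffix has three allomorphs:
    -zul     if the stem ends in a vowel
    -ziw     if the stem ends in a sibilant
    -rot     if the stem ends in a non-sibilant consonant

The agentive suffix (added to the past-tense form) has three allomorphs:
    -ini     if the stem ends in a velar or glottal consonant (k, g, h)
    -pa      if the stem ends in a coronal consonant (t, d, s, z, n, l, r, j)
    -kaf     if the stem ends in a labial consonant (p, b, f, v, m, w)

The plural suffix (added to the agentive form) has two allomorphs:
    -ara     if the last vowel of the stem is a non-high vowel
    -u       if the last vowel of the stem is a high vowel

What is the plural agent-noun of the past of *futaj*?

*futaj* — final sound /j/ (a non-sibilant consonant) → -rot → *futajrot*.
The past-tense form *futajrot* — final consonant /t/ (coronal) → -pa → *futajrotpa*.
The last vowel of the agentive form *futajrotpa* is /a/, which is a non-high vowel, so the plural suffix is -ara, giving *futajrotpaara*.

futajrotpaara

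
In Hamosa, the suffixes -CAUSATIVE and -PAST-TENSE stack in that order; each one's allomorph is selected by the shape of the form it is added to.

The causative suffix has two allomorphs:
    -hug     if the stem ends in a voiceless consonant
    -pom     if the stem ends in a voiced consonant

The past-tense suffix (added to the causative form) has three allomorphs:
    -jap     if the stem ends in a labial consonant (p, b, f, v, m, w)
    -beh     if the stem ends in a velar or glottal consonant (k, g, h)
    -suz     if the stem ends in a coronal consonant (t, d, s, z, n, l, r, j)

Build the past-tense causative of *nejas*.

nejashugbeh

*nejas*: final consonant = /s/, voiceless → -hug → *nejashug*.
The causative form *nejashug* — final consonant /g/ (velar/glottal) → -beh → *nejashugbeh*.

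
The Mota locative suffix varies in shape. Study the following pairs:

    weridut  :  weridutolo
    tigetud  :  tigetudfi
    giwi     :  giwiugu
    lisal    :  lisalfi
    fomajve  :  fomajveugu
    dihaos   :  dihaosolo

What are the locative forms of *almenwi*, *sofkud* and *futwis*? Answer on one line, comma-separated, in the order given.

almenwiugu, sofkudfi, futwisolo

The suffix is conditioned by the final sound: -olo when the stem ends in a voiceless consonant (*weridut*, *dihaos*); -fi when the stem ends in a voiced consonant (*tigetud*, *lisal*); -ugu when the stem ends in a vowel (*giwi*, *fomajve*).
*almenwi* — final sound /i/ (a vowel) → -ugu → *almenwiugu*.
*sofkud* — final sound /d/ (a voiced consonant) → -fi → *sofkudfi*.
*futwis* — final sound /s/ (a voiceless consonant) → -olo → *futwisolo*.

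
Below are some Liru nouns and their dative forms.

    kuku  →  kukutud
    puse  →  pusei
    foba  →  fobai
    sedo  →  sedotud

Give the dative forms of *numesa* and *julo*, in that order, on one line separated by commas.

Looking at the last vowel of each stem: -tud when the last vowel of the stem is a rounded vowel (*kuku*, *sedo*); -i when the last vowel of the stem is an unrounded vowel (*puse*, *foba*).
*numesa* — last vowel /a/ (an unrounded vowel) → -i → *numesai*.
The last vowel of *julo* is /o/, which is a rounded vowel, so the suffix is -tud, giving *julotud*.

numesai, julotud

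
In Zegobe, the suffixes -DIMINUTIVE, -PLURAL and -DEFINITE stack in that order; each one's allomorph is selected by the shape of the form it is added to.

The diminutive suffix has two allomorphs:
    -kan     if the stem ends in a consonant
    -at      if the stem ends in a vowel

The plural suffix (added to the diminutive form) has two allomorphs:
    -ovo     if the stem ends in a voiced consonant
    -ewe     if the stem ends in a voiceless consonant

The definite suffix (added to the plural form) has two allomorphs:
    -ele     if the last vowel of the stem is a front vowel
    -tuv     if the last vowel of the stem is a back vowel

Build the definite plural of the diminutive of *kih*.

Since the final sound of *kih* is /h/ (a consonant), it takes -kan, giving *kihkan*.
The diminutive form *kihkan* — final consonant /n/ (voiced) → -ovo → *kihkanovo*.
Since the last vowel of the plural form *kihkanovo* is /o/ (a back vowel), it takes -tuv, giving *kihkanovotuv*.

kihkanovotuv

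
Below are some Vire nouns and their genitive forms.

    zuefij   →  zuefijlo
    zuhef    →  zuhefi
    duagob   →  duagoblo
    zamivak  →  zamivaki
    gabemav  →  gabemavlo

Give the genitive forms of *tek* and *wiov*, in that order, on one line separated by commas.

teki, wiovlo

The pattern is voicing of the final consonant: -i when the stem ends in a voiceless consonant (*zuhef*, *zamivak*); -lo when the stem ends in a voiced consonant (*zuefij*, *duagob*, *gabemav*).
*tek* — final consonant /k/ (voiceless) → -i → *teki*.
*wiov*: final consonant = /v/, voiced → -lo → *wiovlo*.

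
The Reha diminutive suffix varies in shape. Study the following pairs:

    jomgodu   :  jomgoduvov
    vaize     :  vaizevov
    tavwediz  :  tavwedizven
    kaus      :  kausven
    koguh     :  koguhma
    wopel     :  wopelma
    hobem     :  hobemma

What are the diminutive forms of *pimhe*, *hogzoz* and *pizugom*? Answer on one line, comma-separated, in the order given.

pimhevov, hogzozven, pizugomma

The suffix is conditioned by the final sound: -ven when the stem ends in a sibilant (*tavwediz*, *kaus*); -ma when the stem ends in a non-sibilant consonant (*koguh*, *wopel*, *hobem*); -vov when the stem ends in a vowel (*jomgodu*, *vaize*).
*pimhe*: final sound = /e/, a vowel → -vov → *pimhevov*.
Since the final sound of *hogzoz* is /z/ (a sibilant), it takes -ven, giving *hogzozven*.
*pizugom* — final sound /m/ (a non-sibilant consonant) → -ma → *pizugomma*.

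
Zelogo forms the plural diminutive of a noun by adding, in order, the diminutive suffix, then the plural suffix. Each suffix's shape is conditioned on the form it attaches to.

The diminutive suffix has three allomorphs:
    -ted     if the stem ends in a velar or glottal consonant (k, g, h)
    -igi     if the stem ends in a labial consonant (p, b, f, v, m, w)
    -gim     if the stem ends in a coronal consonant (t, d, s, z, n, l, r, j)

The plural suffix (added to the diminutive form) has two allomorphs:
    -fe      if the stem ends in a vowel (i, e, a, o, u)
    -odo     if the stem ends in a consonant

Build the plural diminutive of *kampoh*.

*kampoh* — final consonant /h/ (velar/glottal) → -ted → *kampohted*.
The diminutive form *kampohted*: final sound = /d/, a consonant → -odo → *kampohtedodo*.

kampohtedodo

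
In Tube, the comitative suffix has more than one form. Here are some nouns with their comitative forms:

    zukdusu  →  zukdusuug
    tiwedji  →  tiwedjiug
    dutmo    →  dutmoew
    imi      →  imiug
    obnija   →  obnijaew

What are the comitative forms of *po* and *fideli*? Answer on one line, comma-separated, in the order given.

The alternation tracks the last vowel of the stem — -ug when the last vowel of the stem is a high vowel (*zukdusu*, *tiwedji*, *imi*); -ew when the last vowel of the stem is a non-high vowel (*dutmo*, *obnija*).
The last vowel of *po* is /o/, which is a non-high vowel, so the suffix is -ew, giving *poew*.
*fideli*: last vowel = /i/, a high vowel → -ug → *fideliug*.

poew, fideliug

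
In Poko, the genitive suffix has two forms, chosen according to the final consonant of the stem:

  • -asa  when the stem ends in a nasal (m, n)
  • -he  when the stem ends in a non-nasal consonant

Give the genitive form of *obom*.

*obom* — final consonant /m/ (a nasal) → -asa → *obomasa*.

obomasa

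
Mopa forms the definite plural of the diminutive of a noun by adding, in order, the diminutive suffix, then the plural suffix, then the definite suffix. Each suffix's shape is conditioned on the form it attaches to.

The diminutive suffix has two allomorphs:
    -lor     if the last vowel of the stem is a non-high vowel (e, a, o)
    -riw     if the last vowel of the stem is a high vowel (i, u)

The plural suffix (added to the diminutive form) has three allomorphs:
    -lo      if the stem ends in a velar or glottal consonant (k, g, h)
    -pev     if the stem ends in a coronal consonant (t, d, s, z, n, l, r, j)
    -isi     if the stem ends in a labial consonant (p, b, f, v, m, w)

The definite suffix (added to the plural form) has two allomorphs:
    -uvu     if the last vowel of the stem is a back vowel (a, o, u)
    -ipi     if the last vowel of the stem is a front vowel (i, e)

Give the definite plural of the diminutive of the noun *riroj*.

rirojlorpevipi

Since the last vowel of *riroj* is /o/ (a non-high vowel), it takes -lor, giving *rirojlor*.
The diminutive form *rirojlor* — final consonant /r/ (coronal) → -pev → *rirojlorpev*.
The plural form *rirojlorpev* — last vowel /e/ (a front vowel) → -ipi → *rirojlorpevipi*.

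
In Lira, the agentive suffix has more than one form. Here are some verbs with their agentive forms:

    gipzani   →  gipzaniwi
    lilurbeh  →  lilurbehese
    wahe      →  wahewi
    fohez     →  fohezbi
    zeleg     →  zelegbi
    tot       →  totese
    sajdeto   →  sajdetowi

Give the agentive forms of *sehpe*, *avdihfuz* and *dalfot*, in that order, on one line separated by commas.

sehpewi, avdihfuzbi, dalfotese

The pattern is voicing of the final sound: -ese when the stem ends in a voiceless consonant (*lilurbeh*, *tot*); -bi when the stem ends in a voiced consonant (*fohez*, *zeleg*); -wi when the stem ends in a vowel (*gipzani*, *wahe*, *sajdeto*).
Since the final sound of *sehpe* is /e/ (a vowel), it takes -wi, giving *sehpewi*.
*avdihfuz* — final sound /z/ (a voiced consonant) → -bi → *avdihfuzbi*.
Since the final sound of *dalfot* is /t/ (a voiceless consonant), it takes -ese, giving *dalfotese*.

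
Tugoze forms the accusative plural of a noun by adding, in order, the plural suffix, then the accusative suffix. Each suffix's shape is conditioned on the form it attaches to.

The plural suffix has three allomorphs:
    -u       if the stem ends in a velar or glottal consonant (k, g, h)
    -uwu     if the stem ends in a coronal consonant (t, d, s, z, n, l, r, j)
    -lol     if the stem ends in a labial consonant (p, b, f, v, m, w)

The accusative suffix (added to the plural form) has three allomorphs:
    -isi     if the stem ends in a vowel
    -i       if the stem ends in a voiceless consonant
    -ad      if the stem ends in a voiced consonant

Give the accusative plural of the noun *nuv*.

The final consonant of *nuv* is /v/, which is labial, so the plural suffix is -lol, giving *nuvlol*.
The plural form *nuvlol* — final sound /l/ (a voiced consonant) → -ad → *nuvlolad*.

nuvlolad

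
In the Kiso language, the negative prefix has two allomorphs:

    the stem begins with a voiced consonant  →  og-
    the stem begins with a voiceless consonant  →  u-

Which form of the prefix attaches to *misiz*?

*misiz*: first consonant = /m/, voiced → og-.

og-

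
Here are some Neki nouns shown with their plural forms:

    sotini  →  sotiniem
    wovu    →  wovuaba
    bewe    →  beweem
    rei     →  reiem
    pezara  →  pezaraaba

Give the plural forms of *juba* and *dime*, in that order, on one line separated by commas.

jubaaba, dimeem

Looking at the last vowel of each stem: -em when the last vowel of the stem is a front vowel (*sotini*, *bewe*, *rei*); -aba when the last vowel of the stem is a back vowel (*wovu*, *pezara*).
*juba* — last vowel /a/ (a back vowel) → -aba → *jubaaba*.
*dime*: last vowel = /e/, a front vowel → -em → *dimeem*.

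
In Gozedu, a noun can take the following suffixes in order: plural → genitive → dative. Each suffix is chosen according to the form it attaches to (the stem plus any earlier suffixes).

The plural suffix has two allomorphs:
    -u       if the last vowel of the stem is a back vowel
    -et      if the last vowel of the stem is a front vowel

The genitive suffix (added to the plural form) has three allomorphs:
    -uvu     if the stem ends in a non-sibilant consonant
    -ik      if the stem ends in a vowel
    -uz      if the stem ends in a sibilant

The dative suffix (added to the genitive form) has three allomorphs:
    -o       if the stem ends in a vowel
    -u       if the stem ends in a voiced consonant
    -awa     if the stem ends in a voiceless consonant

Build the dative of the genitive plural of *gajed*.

The last vowel of *gajed* is /e/, which is a front vowel, so the plural suffix is -et, giving *gajedet*.
The final sound of the plural form *gajedet* is /t/, which is a non-sibilant consonant, so the genitive suffix is -uvu, giving *gajedetuvu*.
The final sound of the genitive form *gajedetuvu* is /u/, which is a vowel, so the dative suffix is -o, giving *gajedetuvuo*.

gajedetuvuo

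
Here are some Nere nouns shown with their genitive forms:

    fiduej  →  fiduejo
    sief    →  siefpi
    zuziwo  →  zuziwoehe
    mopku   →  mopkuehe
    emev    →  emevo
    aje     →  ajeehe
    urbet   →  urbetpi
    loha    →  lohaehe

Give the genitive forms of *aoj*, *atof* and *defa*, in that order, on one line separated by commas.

aojo, atofpi, defaehe

The alternation tracks the final sound of the stem — -pi when the stem ends in a voiceless consonant (*sief*, *urbet*); -o when the stem ends in a voiced consonant (*fiduej*, *emev*); -ehe when the stem ends in a vowel (*zuziwo*, *mopku*, *aje*, *loha*).
Since the final sound of *aoj* is /j/ (a voiced consonant), it takes -o, giving *aojo*.
*atof*: final sound = /f/, a voiceless consonant → -pi → *atofpi*.
The final sound of *defa* is /a/, which is a vowel, so the suffix is -ehe, giving *defaehe*.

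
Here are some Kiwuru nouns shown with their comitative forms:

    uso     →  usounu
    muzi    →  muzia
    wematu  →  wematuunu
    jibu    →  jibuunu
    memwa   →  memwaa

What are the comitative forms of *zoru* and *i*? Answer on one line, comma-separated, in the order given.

zoruunu, ia

The alternation tracks the last vowel of the stem — -unu when the last vowel of the stem is a rounded vowel (*uso*, *wematu*, *jibu*); -a when the last vowel of the stem is an unrounded vowel (*muzi*, *memwa*).
*zoru* — last vowel /u/ (a rounded vowel) → -unu → *zoruunu*.
The last vowel of *i* is /i/, which is an unrounded vowel, so the suffix is -a, giving *ia*.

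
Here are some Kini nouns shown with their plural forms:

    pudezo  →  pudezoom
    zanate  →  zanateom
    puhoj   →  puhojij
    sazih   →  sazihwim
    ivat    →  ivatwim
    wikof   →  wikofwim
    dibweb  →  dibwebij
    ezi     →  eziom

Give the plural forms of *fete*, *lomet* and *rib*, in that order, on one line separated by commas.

feteom, lometwim, ribij

The suffix is conditioned by the final sound: -wim when the stem ends in a voiceless consonant (*sazih*, *ivat*, *wikof*); -ij when the stem ends in a voiced consonant (*puhoj*, *dibweb*); -om when the stem ends in a vowel (*pudezo*, *zanate*, *ezi*).
*fete*: final sound = /e/, a vowel → -om → *feteom*.
*lomet*: final sound = /t/, a voiceless consonant → -wim → *lometwim*.
*rib* — final sound /b/ (a voiced consonant) → -ij → *ribij*.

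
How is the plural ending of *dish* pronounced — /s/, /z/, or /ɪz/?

/ɪz/

The stem *dish* ends in a sibilant (/s, z, ʃ, ʒ, tʃ, dʒ/).
The plural suffix surfaces as /ɪz/ after sibilants, /s/ after other voiceless consonants, and /z/ after other voiced sounds.
So the plural -s on *dish* is pronounced /ɪz/.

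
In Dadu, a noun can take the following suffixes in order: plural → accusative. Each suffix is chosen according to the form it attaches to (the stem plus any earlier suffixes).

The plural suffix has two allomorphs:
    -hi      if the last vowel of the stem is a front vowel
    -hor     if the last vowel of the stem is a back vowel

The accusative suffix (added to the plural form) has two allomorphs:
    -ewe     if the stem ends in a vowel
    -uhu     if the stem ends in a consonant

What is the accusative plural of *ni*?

The last vowel of *ni* is /i/, which is a front vowel, so the plural suffix is -hi, giving *nihi*.
The plural form *nihi* — final sound /i/ (a vowel) → -ewe → *nihiewe*.

nihiewe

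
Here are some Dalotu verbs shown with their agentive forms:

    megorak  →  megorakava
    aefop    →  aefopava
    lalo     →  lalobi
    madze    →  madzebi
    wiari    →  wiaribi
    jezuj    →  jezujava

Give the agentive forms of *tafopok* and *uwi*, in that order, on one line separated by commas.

tafopokava, uwibi

The pattern is consonant vs. vowel: -ava when the stem ends in a consonant (*megorak*, *aefop*, *jezuj*); -bi when the stem ends in a vowel (*lalo*, *madze*, *wiari*).
*tafopok*: final sound = /k/, a consonant → -ava → *tafopokava*.
Since the final sound of *uwi* is /i/ (a vowel), it takes -bi, giving *uwibi*.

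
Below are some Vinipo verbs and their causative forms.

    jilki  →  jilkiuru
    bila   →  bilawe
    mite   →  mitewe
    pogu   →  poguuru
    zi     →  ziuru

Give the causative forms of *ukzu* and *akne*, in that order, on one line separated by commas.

The alternation tracks the last vowel of the stem — -uru when the last vowel of the stem is a high vowel (*jilki*, *pogu*, *zi*); -we when the last vowel of the stem is a non-high vowel (*bila*, *mite*).
*ukzu*: last vowel = /u/, a high vowel → -uru → *ukzuuru*.
*akne*: last vowel = /e/, a non-high vowel → -we → *aknewe*.

ukzuuru, aknewe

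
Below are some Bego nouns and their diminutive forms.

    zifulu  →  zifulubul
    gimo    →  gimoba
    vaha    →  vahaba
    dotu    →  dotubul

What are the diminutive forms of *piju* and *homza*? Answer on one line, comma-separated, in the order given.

The pattern is height harmony: -bul when the last vowel of the stem is a high vowel (*zifulu*, *dotu*); -ba when the last vowel of the stem is a non-high vowel (*gimo*, *vaha*).
Since the last vowel of *piju* is /u/ (a high vowel), it takes -bul, giving *pijubul*.
*homza* — last vowel /a/ (a non-high vowel) → -ba → *homzaba*.

pijubul, homzaba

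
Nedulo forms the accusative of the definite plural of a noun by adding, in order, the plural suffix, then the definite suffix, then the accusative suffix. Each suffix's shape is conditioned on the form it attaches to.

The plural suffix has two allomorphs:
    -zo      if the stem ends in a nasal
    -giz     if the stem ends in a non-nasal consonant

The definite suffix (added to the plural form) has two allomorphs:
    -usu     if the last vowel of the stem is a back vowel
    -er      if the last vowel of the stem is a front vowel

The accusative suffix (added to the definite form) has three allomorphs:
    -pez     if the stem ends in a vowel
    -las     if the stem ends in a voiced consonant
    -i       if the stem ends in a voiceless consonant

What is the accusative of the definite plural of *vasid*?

*vasid* — final consonant /d/ (non-nasal) → -giz → *vasidgiz*.
Since the last vowel of the plural form *vasidgiz* is /i/ (a front vowel), it takes -er, giving *vasidgizer*.
The definite form *vasidgizer*: final sound = /r/, a voiced consonant → -las → *vasidgizerlas*.

vasidgizerlas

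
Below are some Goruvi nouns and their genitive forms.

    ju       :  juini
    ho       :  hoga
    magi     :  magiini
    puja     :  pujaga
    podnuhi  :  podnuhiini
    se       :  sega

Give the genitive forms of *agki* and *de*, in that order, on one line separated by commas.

agkiini, dega

Looking at the last vowel of each stem: -ini when the last vowel of the stem is a high vowel (*ju*, *magi*, *podnuhi*); -ga when the last vowel of the stem is a non-high vowel (*ho*, *puja*, *se*).
The last vowel of *agki* is /i/, which is a high vowel, so the suffix is -ini, giving *agkiini*.
Since the last vowel of *de* is /e/ (a non-high vowel), it takes -ga, giving *dega*.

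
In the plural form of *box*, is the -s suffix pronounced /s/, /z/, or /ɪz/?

The stem *box* ends in a sibilant (/s, z, ʃ, ʒ, tʃ, dʒ/).
The plural suffix surfaces as /ɪz/ after sibilants, /s/ after other voiceless consonants, and /z/ after other voiced sounds.
So the plural -s on *box* is pronounced /ɪz/.

/ɪz/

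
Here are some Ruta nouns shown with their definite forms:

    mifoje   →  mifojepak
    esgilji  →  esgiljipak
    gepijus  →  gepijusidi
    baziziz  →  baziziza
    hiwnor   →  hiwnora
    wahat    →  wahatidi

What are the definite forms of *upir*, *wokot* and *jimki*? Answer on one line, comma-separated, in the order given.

upira, wokotidi, jimkipak

Looking at the final sound of each stem: -idi when the stem ends in a voiceless consonant (*gepijus*, *wahat*); -a when the stem ends in a voiced consonant (*baziziz*, *hiwnor*); -pak when the stem ends in a vowel (*mifoje*, *esgilji*).
The final sound of *upir* is /r/, which is a voiced consonant, so the suffix is -a, giving *upira*.
The final sound of *wokot* is /t/, which is a voiceless consonant, so the suffix is -idi, giving *wokotidi*.
Since the final sound of *jimki* is /i/ (a vowel), it takes -pak, giving *jimkipak*.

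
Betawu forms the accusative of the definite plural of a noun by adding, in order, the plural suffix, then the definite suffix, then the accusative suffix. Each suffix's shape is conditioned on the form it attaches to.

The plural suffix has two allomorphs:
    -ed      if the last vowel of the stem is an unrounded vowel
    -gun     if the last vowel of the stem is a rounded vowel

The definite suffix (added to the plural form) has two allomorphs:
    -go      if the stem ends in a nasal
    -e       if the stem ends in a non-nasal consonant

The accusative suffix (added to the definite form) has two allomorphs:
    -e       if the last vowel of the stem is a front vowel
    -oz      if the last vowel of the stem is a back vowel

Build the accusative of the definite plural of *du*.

*du* — last vowel /u/ (a rounded vowel) → -gun → *dugun*.
The final consonant of the plural form *dugun* is /n/, which is a nasal, so the definite suffix is -go, giving *dugungo*.
The definite form *dugungo* — last vowel /o/ (a back vowel) → -oz → *dugungooz*.

dugungooz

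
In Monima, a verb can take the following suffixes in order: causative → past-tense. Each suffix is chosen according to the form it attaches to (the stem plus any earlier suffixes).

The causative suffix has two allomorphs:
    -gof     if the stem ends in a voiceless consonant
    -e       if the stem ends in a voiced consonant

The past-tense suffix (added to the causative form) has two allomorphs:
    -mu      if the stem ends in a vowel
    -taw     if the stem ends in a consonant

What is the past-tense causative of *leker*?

lekeremu

Since the final consonant of *leker* is /r/ (voiced), it takes -e, giving *lekere*.
The final sound of the causative form *lekere* is /e/, which is a vowel, so the past-tense suffix is -mu, giving *lekeremu*.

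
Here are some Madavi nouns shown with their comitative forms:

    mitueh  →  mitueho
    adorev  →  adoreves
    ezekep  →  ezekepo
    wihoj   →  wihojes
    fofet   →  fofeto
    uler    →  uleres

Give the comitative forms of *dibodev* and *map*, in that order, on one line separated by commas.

dibodeves, mapo

The pattern is voicing of the final consonant: -o when the stem ends in a voiceless consonant (*mitueh*, *ezekep*, *fofet*); -es when the stem ends in a voiced consonant (*adorev*, *wihoj*, *uler*).
*dibodev*: final consonant = /v/, voiced → -es → *dibodeves*.
The final consonant of *map* is /p/, which is voiceless, so the suffix is -o, giving *mapo*.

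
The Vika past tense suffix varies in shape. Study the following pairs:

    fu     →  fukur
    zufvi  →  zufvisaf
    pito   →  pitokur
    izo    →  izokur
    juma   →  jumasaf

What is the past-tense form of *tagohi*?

tagohisaf

The suffix is conditioned by the last vowel: -kur when the last vowel of the stem is a rounded vowel (*fu*, *pito*, *izo*); -saf when the last vowel of the stem is an unrounded vowel (*zufvi*, *juma*).
The last vowel of *tagohi* is /i/, which is an unrounded vowel, so the suffix is -saf, giving *tagohisaf*.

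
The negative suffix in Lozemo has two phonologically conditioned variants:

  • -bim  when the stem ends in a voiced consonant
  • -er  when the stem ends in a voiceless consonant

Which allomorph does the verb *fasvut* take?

*fasvut* — final consonant /t/ (voiceless) → -er.

-er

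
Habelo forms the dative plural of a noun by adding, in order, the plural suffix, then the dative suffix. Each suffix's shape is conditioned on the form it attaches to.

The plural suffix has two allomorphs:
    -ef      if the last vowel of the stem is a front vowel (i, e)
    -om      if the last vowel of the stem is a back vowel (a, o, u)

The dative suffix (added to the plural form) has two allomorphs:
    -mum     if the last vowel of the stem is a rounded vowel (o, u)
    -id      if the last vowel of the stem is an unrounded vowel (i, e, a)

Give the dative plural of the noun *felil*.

*felil* — last vowel /i/ (a front vowel) → -ef → *felilef*.
The last vowel of the plural form *felilef* is /e/, which is an unrounded vowel, so the dative suffix is -id, giving *felilefid*.

felilefid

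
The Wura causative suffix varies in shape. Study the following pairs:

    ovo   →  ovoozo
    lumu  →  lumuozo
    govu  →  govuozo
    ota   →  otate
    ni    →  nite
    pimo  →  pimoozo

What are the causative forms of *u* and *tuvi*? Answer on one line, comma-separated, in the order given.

uozo, tuvite

The alternation tracks the last vowel of the stem — -ozo when the last vowel of the stem is a rounded vowel (*ovo*, *lumu*, *govu*, *pimo*); -te when the last vowel of the stem is an unrounded vowel (*ota*, *ni*).
*u*: last vowel = /u/, a rounded vowel → -ozo → *uozo*.
*tuvi*: last vowel = /i/, an unrounded vowel → -te → *tuvite*.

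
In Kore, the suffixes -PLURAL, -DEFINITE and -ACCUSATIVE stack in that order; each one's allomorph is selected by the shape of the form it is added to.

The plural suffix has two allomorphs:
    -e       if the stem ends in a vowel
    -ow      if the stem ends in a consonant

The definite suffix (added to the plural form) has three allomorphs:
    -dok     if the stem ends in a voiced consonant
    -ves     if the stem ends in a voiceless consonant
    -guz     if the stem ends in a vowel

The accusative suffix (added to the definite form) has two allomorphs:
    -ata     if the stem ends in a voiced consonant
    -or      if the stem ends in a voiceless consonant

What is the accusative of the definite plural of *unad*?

*unad* — final sound /d/ (a consonant) → -ow → *unadow*.
The final sound of the plural form *unadow* is /w/, which is a voiced consonant, so the definite suffix is -dok, giving *unadowdok*.
Since the final consonant of the definite form *unadowdok* is /k/ (voiceless), it takes -or, giving *unadowdokor*.

unadowdokor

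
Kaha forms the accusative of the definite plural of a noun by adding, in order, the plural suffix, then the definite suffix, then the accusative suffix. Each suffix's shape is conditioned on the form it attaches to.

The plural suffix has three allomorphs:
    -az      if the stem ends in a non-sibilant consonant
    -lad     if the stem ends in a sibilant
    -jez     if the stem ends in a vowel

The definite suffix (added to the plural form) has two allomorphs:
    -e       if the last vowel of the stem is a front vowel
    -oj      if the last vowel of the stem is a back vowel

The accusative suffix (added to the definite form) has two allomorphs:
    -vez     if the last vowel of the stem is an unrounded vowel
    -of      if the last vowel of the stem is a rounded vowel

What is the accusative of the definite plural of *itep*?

itepazojof

Since the final sound of *itep* is /p/ (a non-sibilant consonant), it takes -az, giving *itepaz*.
Since the last vowel of the plural form *itepaz* is /a/ (a back vowel), it takes -oj, giving *itepazoj*.
The definite form *itepazoj*: last vowel = /o/, a rounded vowel → -of → *itepazojof*.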